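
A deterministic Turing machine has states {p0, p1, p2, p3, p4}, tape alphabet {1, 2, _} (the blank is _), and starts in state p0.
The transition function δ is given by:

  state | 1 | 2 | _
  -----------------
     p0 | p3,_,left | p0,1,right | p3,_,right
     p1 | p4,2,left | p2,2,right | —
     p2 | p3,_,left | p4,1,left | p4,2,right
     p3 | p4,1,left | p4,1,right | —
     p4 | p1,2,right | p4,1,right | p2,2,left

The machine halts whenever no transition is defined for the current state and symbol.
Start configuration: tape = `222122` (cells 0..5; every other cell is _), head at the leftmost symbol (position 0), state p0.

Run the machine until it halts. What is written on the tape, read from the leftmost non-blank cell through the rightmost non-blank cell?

state=p0 head=0 tape=__[2]22122   (p0,2)→(p0,1,right)
state=p0 head=1 tape=__1[2]2122   (p0,2)→(p0,1,right)
state=p0 head=2 tape=__11[2]122   (p0,2)→(p0,1,right)
state=p0 head=3 tape=__111[1]22   (p0,1)→(p3,_,left)
state=p3 head=2 tape=__11[1]_22   (p3,1)→(p4,1,left)
state=p4 head=1 tape=__1[1]1_22   (p4,1)→(p1,2,right)
state=p1 head=2 tape=__12[1]_22   (p1,1)→(p4,2,left)
state=p4 head=1 tape=__1[2]2_22   (p4,2)→(p4,1,right)
state=p4 head=2 tape=__11[2]_22   (p4,2)→(p4,1,right)
state=p4 head=3 tape=__111[_]22   (p4,_)→(p2,2,left)
state=p2 head=2 tape=__11[1]222   (p2,1)→(p3,_,left)
state=p3 head=1 tape=__1[1]_222   (p3,1)→(p4,1,left)
state=p4 head=0 tape=__[1]1_222   (p4,1)→(p1,2,right)
state=p1 head=1 tape=__2[1]_222   (p1,1)→(p4,2,left)
state=p4 head=0 tape=__[2]2_222   (p4,2)→(p4,1,right)
state=p4 head=1 tape=__1[2]_222   (p4,2)→(p4,1,right)
state=p4 head=2 tape=__11[_]222   (p4,_)→(p2,2,left)
state=p2 head=1 tape=__1[1]2222   (p2,1)→(p3,_,left)
state=p3 head=0 tape=__[1]_2222   (p3,1)→(p4,1,left)
state=p4 head=-1 tape=_[_]1_2222   (p4,_)→(p2,2,left)
state=p2 head=-2 tape=[_]21_2222   (p2,_)→(p4,2,right)
state=p4 head=-1 tape=2[2]1_2222   (p4,2)→(p4,1,right)
state=p4 head=0 tape=21[1]_2222   (p4,1)→(p1,2,right)
state=p1 head=1 tape=212[_]2222
The non-blank tape span at halt is 212_2222.

212_2222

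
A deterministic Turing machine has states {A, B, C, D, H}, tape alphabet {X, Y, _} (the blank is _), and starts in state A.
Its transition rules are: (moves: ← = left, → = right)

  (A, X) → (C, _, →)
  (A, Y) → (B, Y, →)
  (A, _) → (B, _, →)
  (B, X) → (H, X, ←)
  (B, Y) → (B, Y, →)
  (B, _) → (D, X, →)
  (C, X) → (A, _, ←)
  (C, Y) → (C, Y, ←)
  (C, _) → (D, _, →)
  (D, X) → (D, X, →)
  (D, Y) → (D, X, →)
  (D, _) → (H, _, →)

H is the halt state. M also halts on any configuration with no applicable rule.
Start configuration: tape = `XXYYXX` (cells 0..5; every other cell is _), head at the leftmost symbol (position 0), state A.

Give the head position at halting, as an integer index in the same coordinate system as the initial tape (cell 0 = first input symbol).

7

state=A head=0 tape=[X]XYYXX__   (A,X)→(C,_,→)
state=C head=1 tape=_[X]YYXX__   (C,X)→(A,_,←)
state=A head=0 tape=[_]_YYXX__   (A,_)→(B,_,→)
state=B head=1 tape=_[_]YYXX__   (B,_)→(D,X,→)
state=D head=2 tape=_X[Y]YXX__   (D,Y)→(D,X,→)
state=D head=3 tape=_XX[Y]XX__   (D,Y)→(D,X,→)
state=D head=4 tape=_XXX[X]X__   (D,X)→(D,X,→)
state=D head=5 tape=_XXXX[X]__   (D,X)→(D,X,→)
state=D head=6 tape=_XXXXX[_]_   (D,_)→(H,_,→)
state=H head=7 tape=_XXXXX_[_]
At halt the head is at cell 7.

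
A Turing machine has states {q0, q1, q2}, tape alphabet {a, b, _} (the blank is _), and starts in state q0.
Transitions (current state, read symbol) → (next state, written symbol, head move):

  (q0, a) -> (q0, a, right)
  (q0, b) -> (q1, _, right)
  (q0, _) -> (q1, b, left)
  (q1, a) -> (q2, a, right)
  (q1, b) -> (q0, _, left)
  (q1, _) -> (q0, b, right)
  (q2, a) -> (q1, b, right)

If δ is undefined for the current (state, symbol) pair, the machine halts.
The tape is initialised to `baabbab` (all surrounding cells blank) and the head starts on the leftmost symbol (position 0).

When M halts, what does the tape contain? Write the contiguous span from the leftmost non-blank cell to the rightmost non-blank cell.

a_b_ab

q0 | [b]aabbab   read b → write _, move right, go to q1
q1 | _[a]abbab   read a → write a, move right, go to q2
q2 | _a[a]bbab   read a → write b, move right, go to q1
q1 | _ab[b]bab   read b → write _, move left, go to q0
q0 | _a[b]_bab   read b → write _, move right, go to q1
q1 | _a_[_]bab   read _ → write b, move right, go to q0
q0 | _a_b[b]ab   read b → write _, move right, go to q1
q1 | _a_b_[a]b   read a → write a, move right, go to q2
q2 | _a_b_a[b]
The non-blank tape span at halt is a_b_ab.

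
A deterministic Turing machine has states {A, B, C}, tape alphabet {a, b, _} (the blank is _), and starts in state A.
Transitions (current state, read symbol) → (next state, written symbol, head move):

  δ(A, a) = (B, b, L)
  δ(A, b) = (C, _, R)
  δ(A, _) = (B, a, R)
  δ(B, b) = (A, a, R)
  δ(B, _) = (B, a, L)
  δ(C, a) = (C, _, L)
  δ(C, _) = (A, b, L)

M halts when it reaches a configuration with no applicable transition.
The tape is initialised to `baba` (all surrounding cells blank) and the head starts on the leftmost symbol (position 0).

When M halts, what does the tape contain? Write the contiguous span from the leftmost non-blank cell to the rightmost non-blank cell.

aaaab

A | _[b]aba   read b → write _, move R, go to C
C | __[a]ba   read a → write _, move L, go to C
C | _[_]_ba   read _ → write b, move L, go to A
A | [_]b_ba   read _ → write a, move R, go to B
B | a[b]_ba   read b → write a, move R, go to A
A | aa[_]ba   read _ → write a, move R, go to B
B | aaa[b]a   read b → write a, move R, go to A
A | aaaa[a]   read a → write b, move L, go to B
B | aaa[a]b
The non-blank tape span at halt is aaaab.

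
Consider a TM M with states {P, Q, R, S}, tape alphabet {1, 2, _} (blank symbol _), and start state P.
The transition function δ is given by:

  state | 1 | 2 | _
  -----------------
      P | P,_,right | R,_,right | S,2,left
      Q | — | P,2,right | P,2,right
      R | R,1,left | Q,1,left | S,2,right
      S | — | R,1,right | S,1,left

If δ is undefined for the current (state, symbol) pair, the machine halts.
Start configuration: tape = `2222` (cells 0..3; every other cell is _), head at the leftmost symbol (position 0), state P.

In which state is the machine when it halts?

S

state=P head=0 tape=[2]222_   (P,2)→(R,_,right)
state=R head=1 tape=_[2]22_   (R,2)→(Q,1,left)
state=Q head=0 tape=[_]122_   (Q,_)→(P,2,right)
state=P head=1 tape=2[1]22_   (P,1)→(P,_,right)
state=P head=2 tape=2_[2]2_   (P,2)→(R,_,right)
state=R head=3 tape=2__[2]_   (R,2)→(Q,1,left)
state=Q head=2 tape=2_[_]1_   (Q,_)→(P,2,right)
state=P head=3 tape=2_2[1]_   (P,1)→(P,_,right)
state=P head=4 tape=2_2_[_]   (P,_)→(S,2,left)
state=S head=3 tape=2_2[_]2   (S,_)→(S,1,left)
state=S head=2 tape=2_[2]12   (S,2)→(R,1,right)
state=R head=3 tape=2_1[1]2   (R,1)→(R,1,left)
state=R head=2 tape=2_[1]12   (R,1)→(R,1,left)
state=R head=1 tape=2[_]112   (R,_)→(S,2,right)
state=S head=2 tape=22[1]12
No transition is defined for (S, 1); M halts in state S.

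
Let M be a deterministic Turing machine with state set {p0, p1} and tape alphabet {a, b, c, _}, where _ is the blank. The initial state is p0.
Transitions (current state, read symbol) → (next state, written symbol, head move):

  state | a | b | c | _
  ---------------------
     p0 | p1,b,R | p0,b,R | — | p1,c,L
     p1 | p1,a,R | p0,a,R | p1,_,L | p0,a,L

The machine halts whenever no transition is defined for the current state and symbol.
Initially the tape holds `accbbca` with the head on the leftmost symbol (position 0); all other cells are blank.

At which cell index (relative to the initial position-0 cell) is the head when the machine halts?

5

p0 | [a]ccbbca   read a → write b, move R, go to p1
p1 | b[c]cbbca   read c → write _, move L, go to p1
p1 | [b]_cbbca   read b → write a, move R, go to p0
p0 | a[_]cbbca   read _ → write c, move L, go to p1
p1 | [a]ccbbca   read a → write a, move R, go to p1
p1 | a[c]cbbca   read c → write _, move L, go to p1
p1 | [a]_cbbca   read a → write a, move R, go to p1
p1 | a[_]cbbca   read _ → write a, move L, go to p0
p0 | [a]acbbca   read a → write b, move R, go to p1
p1 | b[a]cbbca   read a → write a, move R, go to p1
p1 | ba[c]bbca   read c → write _, move L, go to p1
p1 | b[a]_bbca   read a → write a, move R, go to p1
p1 | ba[_]bbca   read _ → write a, move L, go to p0
p0 | b[a]abbca   read a → write b, move R, go to p1
p1 | bb[a]bbca   read a → write a, move R, go to p1
p1 | bba[b]bca   read b → write a, move R, go to p0
p0 | bbaa[b]ca   read b → write b, move R, go to p0
p0 | bbaab[c]a
At halt the head is at cell 5.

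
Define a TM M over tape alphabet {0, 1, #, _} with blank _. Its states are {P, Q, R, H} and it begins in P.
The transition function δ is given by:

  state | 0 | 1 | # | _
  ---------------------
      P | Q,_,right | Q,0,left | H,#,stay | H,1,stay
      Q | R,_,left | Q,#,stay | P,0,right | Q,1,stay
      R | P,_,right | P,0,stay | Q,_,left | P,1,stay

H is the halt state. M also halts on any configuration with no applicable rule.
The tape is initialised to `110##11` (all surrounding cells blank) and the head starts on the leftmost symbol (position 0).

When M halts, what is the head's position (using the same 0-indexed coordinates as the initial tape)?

4

P | _[1]10##11   read 1 → write 0, move left, go to Q
Q | [_]010##11   read _ → write 1, move stay, go to Q
Q | [1]010##11   read 1 → write #, move stay, go to Q
Q | [#]010##11   read # → write 0, move right, go to P
P | 0[0]10##11   read 0 → write _, move right, go to Q
Q | 0_[1]0##11   read 1 → write #, move stay, go to Q
Q | 0_[#]0##11   read # → write 0, move right, go to P
P | 0_0[0]##11   read 0 → write _, move right, go to Q
Q | 0_0_[#]#11   read # → write 0, move right, go to P
P | 0_0_0[#]11   read # → write #, move stay, go to H
H | 0_0_0[#]11
At halt the head is at cell 4.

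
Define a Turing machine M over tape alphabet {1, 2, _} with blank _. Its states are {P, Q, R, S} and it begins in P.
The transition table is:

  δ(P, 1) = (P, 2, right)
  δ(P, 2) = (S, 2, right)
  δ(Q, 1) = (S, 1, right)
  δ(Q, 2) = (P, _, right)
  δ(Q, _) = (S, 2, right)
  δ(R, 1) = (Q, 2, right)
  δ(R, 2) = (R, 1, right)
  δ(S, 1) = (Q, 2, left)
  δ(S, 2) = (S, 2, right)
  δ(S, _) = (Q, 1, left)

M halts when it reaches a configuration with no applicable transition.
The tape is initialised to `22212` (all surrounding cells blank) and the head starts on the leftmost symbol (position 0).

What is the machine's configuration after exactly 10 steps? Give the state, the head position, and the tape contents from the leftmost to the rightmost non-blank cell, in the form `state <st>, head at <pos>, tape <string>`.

state P, head at 6, tape 22_2_2

state=P head=0 tape=[2]2212__   (P,2)→(S,2,right)
state=S head=1 tape=2[2]212__   (S,2)→(S,2,right)
state=S head=2 tape=22[2]12__   (S,2)→(S,2,right)
state=S head=3 tape=222[1]2__   (S,1)→(Q,2,left)
state=Q head=2 tape=22[2]22__   (Q,2)→(P,_,right)
state=P head=3 tape=22_[2]2__   (P,2)→(S,2,right)
state=S head=4 tape=22_2[2]__   (S,2)→(S,2,right)
state=S head=5 tape=22_22[_]_   (S,_)→(Q,1,left)
state=Q head=4 tape=22_2[2]1_   (Q,2)→(P,_,right)
state=P head=5 tape=22_2_[1]_   (P,1)→(P,2,right)
state=P head=6 tape=22_2_2[_]
After 10 steps: state P, head at 6, tape 22_2_2.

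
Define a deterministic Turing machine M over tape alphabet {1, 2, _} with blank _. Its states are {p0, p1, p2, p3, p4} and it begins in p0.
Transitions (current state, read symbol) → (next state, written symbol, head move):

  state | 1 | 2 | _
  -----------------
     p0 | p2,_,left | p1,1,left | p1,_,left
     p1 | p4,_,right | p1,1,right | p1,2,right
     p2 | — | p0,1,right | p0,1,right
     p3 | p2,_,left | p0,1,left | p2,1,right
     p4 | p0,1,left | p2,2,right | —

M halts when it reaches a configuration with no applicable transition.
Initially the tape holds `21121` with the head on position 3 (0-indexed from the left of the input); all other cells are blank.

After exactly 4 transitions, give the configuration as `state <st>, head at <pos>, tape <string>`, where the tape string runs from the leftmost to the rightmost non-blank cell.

p0 | 211[2]1   read 2 → write 1, move left, go to p1
p1 | 21[1]11   read 1 → write _, move right, go to p4
p4 | 21_[1]1   read 1 → write 1, move left, go to p0
p0 | 21[_]11   read _ → write _, move left, go to p1
p1 | 2[1]_11
After 4 steps: state p1, head at 1, tape 21_11.

state p1, head at 1, tape 21_11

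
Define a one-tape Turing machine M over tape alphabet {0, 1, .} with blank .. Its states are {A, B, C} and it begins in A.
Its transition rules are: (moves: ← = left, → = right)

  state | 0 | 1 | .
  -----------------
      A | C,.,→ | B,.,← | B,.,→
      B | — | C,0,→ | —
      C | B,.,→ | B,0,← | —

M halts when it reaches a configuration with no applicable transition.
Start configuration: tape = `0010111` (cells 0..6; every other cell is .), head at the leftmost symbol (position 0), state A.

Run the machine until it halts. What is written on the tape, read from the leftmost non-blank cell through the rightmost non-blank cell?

0.001

A | [0]010111   read 0 → write ., move →, go to C
C | .[0]10111   read 0 → write ., move →, go to B
B | ..[1]0111   read 1 → write 0, move →, go to C
C | ..0[0]111   read 0 → write ., move →, go to B
B | ..0.[1]11   read 1 → write 0, move →, go to C
C | ..0.0[1]1   read 1 → write 0, move ←, go to B
B | ..0.[0]01
The non-blank tape span at halt is 0.001.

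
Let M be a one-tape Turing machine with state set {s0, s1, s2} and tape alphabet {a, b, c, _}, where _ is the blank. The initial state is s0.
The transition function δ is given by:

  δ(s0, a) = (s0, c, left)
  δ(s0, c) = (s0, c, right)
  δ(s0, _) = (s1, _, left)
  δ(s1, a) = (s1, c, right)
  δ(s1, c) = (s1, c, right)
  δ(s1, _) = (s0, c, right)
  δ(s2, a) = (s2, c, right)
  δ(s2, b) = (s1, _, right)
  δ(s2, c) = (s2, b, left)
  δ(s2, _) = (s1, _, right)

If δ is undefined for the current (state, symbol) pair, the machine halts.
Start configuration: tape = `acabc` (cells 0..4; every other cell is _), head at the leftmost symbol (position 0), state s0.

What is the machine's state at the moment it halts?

s0

state=s0 head=0 tape=__[a]cabc   (s0,a)→(s0,c,left)
state=s0 head=-1 tape=_[_]ccabc   (s0,_)→(s1,_,left)
state=s1 head=-2 tape=[_]_ccabc   (s1,_)→(s0,c,right)
state=s0 head=-1 tape=c[_]ccabc   (s0,_)→(s1,_,left)
state=s1 head=-2 tape=[c]_ccabc   (s1,c)→(s1,c,right)
state=s1 head=-1 tape=c[_]ccabc   (s1,_)→(s0,c,right)
state=s0 head=0 tape=cc[c]cabc   (s0,c)→(s0,c,right)
state=s0 head=1 tape=ccc[c]abc   (s0,c)→(s0,c,right)
state=s0 head=2 tape=cccc[a]bc   (s0,a)→(s0,c,left)
state=s0 head=1 tape=ccc[c]cbc   (s0,c)→(s0,c,right)
state=s0 head=2 tape=cccc[c]bc   (s0,c)→(s0,c,right)
state=s0 head=3 tape=ccccc[b]c
No transition is defined for (s0, b); M halts in state s0.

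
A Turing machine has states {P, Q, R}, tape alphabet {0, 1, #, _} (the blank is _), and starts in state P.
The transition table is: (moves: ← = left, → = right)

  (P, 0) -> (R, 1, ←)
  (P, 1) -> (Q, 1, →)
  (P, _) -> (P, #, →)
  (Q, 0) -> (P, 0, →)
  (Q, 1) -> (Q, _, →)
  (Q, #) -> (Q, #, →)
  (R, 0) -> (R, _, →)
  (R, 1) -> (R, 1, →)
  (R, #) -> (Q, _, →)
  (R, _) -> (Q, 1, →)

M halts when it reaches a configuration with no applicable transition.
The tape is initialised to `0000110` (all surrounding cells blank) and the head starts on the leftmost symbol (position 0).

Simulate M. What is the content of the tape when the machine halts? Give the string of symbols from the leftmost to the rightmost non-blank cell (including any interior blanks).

P | _[0]000110__   read 0 → write 1, move ←, go to R
R | [_]1000110__   read _ → write 1, move →, go to Q
Q | 1[1]000110__   read 1 → write _, move →, go to Q
Q | 1_[0]00110__   read 0 → write 0, move →, go to P
P | 1_0[0]0110__   read 0 → write 1, move ←, go to R
R | 1_[0]10110__   read 0 → write _, move →, go to R
R | 1__[1]0110__   read 1 → write 1, move →, go to R
R | 1__1[0]110__   read 0 → write _, move →, go to R
R | 1__1_[1]10__   read 1 → write 1, move →, go to R
R | 1__1_1[1]0__   read 1 → write 1, move →, go to R
R | 1__1_11[0]__   read 0 → write _, move →, go to R
R | 1__1_11_[_]_   read _ → write 1, move →, go to Q
Q | 1__1_11_1[_]
The non-blank tape span at halt is 1__1_11_1.

1__1_11_1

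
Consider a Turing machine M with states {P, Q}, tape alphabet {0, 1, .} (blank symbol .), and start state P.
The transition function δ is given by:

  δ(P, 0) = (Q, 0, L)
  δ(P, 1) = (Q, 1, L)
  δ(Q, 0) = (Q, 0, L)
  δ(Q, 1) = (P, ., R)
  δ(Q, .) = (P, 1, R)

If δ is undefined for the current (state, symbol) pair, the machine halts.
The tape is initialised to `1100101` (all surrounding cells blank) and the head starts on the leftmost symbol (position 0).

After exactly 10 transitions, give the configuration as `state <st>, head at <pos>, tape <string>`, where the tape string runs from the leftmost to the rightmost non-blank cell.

state=P head=0 tape=.[1]100101   (P,1)→(Q,1,L)
state=Q head=-1 tape=[.]1100101   (Q,.)→(P,1,R)
state=P head=0 tape=1[1]100101   (P,1)→(Q,1,L)
state=Q head=-1 tape=[1]1100101   (Q,1)→(P,.,R)
state=P head=0 tape=.[1]100101   (P,1)→(Q,1,L)
state=Q head=-1 tape=[.]1100101   (Q,.)→(P,1,R)
state=P head=0 tape=1[1]100101   (P,1)→(Q,1,L)
state=Q head=-1 tape=[1]1100101   (Q,1)→(P,.,R)
state=P head=0 tape=.[1]100101   (P,1)→(Q,1,L)
state=Q head=-1 tape=[.]1100101   (Q,.)→(P,1,R)
state=P head=0 tape=1[1]100101
After 10 steps: state P, head at 0, tape 11100101.

state P, head at 0, tape 11100101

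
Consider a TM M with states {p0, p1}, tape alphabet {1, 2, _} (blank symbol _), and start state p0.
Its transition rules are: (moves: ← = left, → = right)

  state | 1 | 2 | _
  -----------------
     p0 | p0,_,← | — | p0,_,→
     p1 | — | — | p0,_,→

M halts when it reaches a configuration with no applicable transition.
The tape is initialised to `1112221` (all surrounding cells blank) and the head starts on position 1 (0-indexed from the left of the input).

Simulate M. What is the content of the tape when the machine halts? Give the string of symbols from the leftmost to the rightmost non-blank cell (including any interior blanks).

2221

p0 | _1[1]12221   read 1 → write _, move ←, go to p0
p0 | _[1]_12221   read 1 → write _, move ←, go to p0
p0 | [_]__12221   read _ → write _, move →, go to p0
p0 | _[_]_12221   read _ → write _, move →, go to p0
p0 | __[_]12221   read _ → write _, move →, go to p0
p0 | ___[1]2221   read 1 → write _, move ←, go to p0
p0 | __[_]_2221   read _ → write _, move →, go to p0
p0 | ___[_]2221   read _ → write _, move →, go to p0
p0 | ____[2]221
The non-blank tape span at halt is 2221.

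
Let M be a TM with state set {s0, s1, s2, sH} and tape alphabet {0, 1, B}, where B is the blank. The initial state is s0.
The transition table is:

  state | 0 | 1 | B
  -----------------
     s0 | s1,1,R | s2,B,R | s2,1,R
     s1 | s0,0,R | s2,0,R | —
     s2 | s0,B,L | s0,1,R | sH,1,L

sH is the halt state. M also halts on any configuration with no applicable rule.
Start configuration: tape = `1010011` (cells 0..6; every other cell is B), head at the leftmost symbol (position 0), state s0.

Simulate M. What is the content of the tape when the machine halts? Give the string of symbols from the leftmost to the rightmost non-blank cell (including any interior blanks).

s0 | [1]010011   read 1 → write B, move R, go to s2
s2 | B[0]10011   read 0 → write B, move L, go to s0
s0 | [B]B10011   read B → write 1, move R, go to s2
s2 | 1[B]10011   read B → write 1, move L, go to sH
sH | [1]110011
The non-blank tape span at halt is 1110011.

1110011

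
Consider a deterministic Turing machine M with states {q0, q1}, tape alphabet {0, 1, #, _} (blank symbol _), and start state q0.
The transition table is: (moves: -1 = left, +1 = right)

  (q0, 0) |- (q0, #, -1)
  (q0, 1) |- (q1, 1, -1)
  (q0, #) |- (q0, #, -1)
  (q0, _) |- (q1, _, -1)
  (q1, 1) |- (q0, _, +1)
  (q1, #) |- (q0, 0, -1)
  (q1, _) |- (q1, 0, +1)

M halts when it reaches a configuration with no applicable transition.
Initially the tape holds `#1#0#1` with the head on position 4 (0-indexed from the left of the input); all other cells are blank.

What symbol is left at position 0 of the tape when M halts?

state=q0 head=4 tape=__#1#0[#]1   (q0,#)→(q0,#,-1)
state=q0 head=3 tape=__#1#[0]#1   (q0,0)→(q0,#,-1)
state=q0 head=2 tape=__#1[#]##1   (q0,#)→(q0,#,-1)
state=q0 head=1 tape=__#[1]###1   (q0,1)→(q1,1,-1)
state=q1 head=0 tape=__[#]1###1   (q1,#)→(q0,0,-1)
state=q0 head=-1 tape=_[_]01###1   (q0,_)→(q1,_,-1)
state=q1 head=-2 tape=[_]_01###1   (q1,_)→(q1,0,+1)
state=q1 head=-1 tape=0[_]01###1   (q1,_)→(q1,0,+1)
state=q1 head=0 tape=00[0]1###1
Cell 0 holds 0 when M halts.

0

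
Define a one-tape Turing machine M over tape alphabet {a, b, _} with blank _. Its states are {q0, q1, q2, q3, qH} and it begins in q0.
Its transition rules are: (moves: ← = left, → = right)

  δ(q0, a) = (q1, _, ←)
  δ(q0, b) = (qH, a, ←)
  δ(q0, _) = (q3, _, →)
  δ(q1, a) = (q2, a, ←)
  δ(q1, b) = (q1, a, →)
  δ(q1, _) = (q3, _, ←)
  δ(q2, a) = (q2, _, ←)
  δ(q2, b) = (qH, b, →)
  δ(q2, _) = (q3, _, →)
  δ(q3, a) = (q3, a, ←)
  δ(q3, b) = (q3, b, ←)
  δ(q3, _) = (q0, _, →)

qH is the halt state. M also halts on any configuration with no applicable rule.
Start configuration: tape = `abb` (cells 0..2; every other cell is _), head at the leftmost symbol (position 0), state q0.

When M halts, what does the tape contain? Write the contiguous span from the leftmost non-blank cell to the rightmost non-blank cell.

ab

q0 | __[a]bb   read a → write _, move ←, go to q1
q1 | _[_]_bb   read _ → write _, move ←, go to q3
q3 | [_]__bb   read _ → write _, move →, go to q0
q0 | _[_]_bb   read _ → write _, move →, go to q3
q3 | __[_]bb   read _ → write _, move →, go to q0
q0 | ___[b]b   read b → write a, move ←, go to qH
qH | __[_]ab
The non-blank tape span at halt is ab.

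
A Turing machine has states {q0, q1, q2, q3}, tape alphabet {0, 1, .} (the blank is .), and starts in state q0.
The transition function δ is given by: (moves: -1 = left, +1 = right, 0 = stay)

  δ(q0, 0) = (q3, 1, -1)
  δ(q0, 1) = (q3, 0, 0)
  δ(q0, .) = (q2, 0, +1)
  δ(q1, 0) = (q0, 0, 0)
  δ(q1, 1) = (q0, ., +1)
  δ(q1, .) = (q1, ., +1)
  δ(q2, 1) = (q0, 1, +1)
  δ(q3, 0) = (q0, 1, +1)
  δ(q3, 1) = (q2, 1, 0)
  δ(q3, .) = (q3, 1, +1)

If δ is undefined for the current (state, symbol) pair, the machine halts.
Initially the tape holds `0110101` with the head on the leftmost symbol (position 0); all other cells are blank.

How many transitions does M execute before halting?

state=q0 head=0 tape=.[0]110101..   (q0,0)→(q3,1,-1)
state=q3 head=-1 tape=[.]1110101..   (q3,.)→(q3,1,+1)
state=q3 head=0 tape=1[1]110101..   (q3,1)→(q2,1,0)
state=q2 head=0 tape=1[1]110101..   (q2,1)→(q0,1,+1)
state=q0 head=1 tape=11[1]10101..   (q0,1)→(q3,0,0)
state=q3 head=1 tape=11[0]10101..   (q3,0)→(q0,1,+1)
state=q0 head=2 tape=111[1]0101..   (q0,1)→(q3,0,0)
state=q3 head=2 tape=111[0]0101..   (q3,0)→(q0,1,+1)
state=q0 head=3 tape=1111[0]101..   (q0,0)→(q3,1,-1)
state=q3 head=2 tape=111[1]1101..   (q3,1)→(q2,1,0)
state=q2 head=2 tape=111[1]1101..   (q2,1)→(q0,1,+1)
state=q0 head=3 tape=1111[1]101..   (q0,1)→(q3,0,0)
state=q3 head=3 tape=1111[0]101..   (q3,0)→(q0,1,+1)
state=q0 head=4 tape=11111[1]01..   (q0,1)→(q3,0,0)
state=q3 head=4 tape=11111[0]01..   (q3,0)→(q0,1,+1)
state=q0 head=5 tape=111111[0]1..   (q0,0)→(q3,1,-1)
state=q3 head=4 tape=11111[1]11..   (q3,1)→(q2,1,0)
state=q2 head=4 tape=11111[1]11..   (q2,1)→(q0,1,+1)
state=q0 head=5 tape=111111[1]1..   (q0,1)→(q3,0,0)
state=q3 head=5 tape=111111[0]1..   (q3,0)→(q0,1,+1)
state=q0 head=6 tape=1111111[1]..   (q0,1)→(q3,0,0)
state=q3 head=6 tape=1111111[0]..   (q3,0)→(q0,1,+1)
state=q0 head=7 tape=11111111[.].   (q0,.)→(q2,0,+1)
state=q2 head=8 tape=111111110[.]
M halts after 23 transitions.

23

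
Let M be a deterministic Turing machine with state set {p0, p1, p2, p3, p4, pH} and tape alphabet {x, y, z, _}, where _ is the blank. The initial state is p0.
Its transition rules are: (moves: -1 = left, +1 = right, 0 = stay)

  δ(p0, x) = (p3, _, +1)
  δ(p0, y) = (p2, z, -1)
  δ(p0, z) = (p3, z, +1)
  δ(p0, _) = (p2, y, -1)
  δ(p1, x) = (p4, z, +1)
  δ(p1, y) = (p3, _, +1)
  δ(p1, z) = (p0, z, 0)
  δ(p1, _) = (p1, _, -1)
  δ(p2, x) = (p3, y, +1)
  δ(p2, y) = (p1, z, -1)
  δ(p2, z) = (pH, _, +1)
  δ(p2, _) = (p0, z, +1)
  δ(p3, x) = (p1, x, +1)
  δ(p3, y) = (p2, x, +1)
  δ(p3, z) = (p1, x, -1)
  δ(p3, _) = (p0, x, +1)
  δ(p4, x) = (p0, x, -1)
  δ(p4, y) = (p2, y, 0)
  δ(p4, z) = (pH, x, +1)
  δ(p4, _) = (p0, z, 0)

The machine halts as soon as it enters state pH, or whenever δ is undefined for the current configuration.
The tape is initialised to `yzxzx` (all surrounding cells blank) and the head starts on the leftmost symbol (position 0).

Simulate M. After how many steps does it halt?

p0 | _[y]zxzx   read y → write z, move -1, go to p2
p2 | [_]zzxzx   read _ → write z, move +1, go to p0
p0 | z[z]zxzx   read z → write z, move +1, go to p3
p3 | zz[z]xzx   read z → write x, move -1, go to p1
p1 | z[z]xxzx   read z → write z, move 0, go to p0
p0 | z[z]xxzx   read z → write z, move +1, go to p3
p3 | zz[x]xzx   read x → write x, move +1, go to p1
p1 | zzx[x]zx   read x → write z, move +1, go to p4
p4 | zzxz[z]x   read z → write x, move +1, go to pH
pH | zzxzx[x]
M halts after 9 transitions.

9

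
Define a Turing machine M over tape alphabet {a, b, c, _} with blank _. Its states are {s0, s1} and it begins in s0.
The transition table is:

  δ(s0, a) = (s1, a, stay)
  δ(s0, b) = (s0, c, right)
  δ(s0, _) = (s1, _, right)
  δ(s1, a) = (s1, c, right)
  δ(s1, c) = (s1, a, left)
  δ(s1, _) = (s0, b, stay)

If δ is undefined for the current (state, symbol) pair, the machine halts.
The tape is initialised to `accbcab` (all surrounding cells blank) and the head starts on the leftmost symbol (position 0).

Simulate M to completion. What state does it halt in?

s1

s0 | __[a]ccbcab   read a → write a, move stay, go to s1
s1 | __[a]ccbcab   read a → write c, move right, go to s1
s1 | __c[c]cbcab   read c → write a, move left, go to s1
s1 | __[c]acbcab   read c → write a, move left, go to s1
s1 | _[_]aacbcab   read _ → write b, move stay, go to s0
s0 | _[b]aacbcab   read b → write c, move right, go to s0
s0 | _c[a]acbcab   read a → write a, move stay, go to s1
s1 | _c[a]acbcab   read a → write c, move right, go to s1
s1 | _cc[a]cbcab   read a → write c, move right, go to s1
s1 | _ccc[c]bcab   read c → write a, move left, go to s1
s1 | _cc[c]abcab   read c → write a, move left, go to s1
s1 | _c[c]aabcab   read c → write a, move left, go to s1
s1 | _[c]aaabcab   read c → write a, move left, go to s1
s1 | [_]aaaabcab   read _ → write b, move stay, go to s0
s0 | [b]aaaabcab   read b → write c, move right, go to s0
s0 | c[a]aaabcab   read a → write a, move stay, go to s1
s1 | c[a]aaabcab   read a → write c, move right, go to s1
s1 | cc[a]aabcab   read a → write c, move right, go to s1
s1 | ccc[a]abcab   read a → write c, move right, go to s1
s1 | cccc[a]bcab   read a → write c, move right, go to s1
s1 | ccccc[b]cab
No transition is defined for (s1, b); M halts in state s1.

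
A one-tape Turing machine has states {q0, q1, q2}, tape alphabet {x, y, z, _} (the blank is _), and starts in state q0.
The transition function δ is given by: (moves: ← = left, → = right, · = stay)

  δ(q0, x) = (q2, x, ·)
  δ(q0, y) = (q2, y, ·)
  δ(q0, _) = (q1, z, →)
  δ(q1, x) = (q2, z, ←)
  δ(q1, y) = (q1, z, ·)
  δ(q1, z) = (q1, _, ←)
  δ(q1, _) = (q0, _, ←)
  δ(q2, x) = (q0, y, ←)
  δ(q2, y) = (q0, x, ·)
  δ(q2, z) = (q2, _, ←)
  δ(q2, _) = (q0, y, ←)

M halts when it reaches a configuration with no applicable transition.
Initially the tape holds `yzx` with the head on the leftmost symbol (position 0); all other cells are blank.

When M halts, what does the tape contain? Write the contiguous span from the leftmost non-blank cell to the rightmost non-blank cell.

state=q0 head=0 tape=___[y]zx   (q0,y)→(q2,y,·)
state=q2 head=0 tape=___[y]zx   (q2,y)→(q0,x,·)
state=q0 head=0 tape=___[x]zx   (q0,x)→(q2,x,·)
state=q2 head=0 tape=___[x]zx   (q2,x)→(q0,y,←)
state=q0 head=-1 tape=__[_]yzx   (q0,_)→(q1,z,→)
state=q1 head=0 tape=__z[y]zx   (q1,y)→(q1,z,·)
state=q1 head=0 tape=__z[z]zx   (q1,z)→(q1,_,←)
state=q1 head=-1 tape=__[z]_zx   (q1,z)→(q1,_,←)
state=q1 head=-2 tape=_[_]__zx   (q1,_)→(q0,_,←)
state=q0 head=-3 tape=[_]___zx   (q0,_)→(q1,z,→)
state=q1 head=-2 tape=z[_]__zx   (q1,_)→(q0,_,←)
state=q0 head=-3 tape=[z]___zx
The non-blank tape span at halt is z___zx.

z___zx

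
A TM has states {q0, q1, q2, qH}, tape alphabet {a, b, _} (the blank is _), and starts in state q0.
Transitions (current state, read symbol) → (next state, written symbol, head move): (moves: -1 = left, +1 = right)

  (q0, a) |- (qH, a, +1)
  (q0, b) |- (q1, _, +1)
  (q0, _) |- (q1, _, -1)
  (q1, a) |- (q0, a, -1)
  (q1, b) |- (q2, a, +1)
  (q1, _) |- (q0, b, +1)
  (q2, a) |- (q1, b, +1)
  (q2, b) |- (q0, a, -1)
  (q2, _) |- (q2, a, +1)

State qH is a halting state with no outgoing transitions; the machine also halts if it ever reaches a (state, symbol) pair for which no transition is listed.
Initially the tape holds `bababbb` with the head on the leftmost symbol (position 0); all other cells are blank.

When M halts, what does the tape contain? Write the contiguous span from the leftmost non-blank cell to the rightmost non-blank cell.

aababaab

q0 | _[b]ababbb   read b → write _, move +1, go to q1
q1 | __[a]babbb   read a → write a, move -1, go to q0
q0 | _[_]ababbb   read _ → write _, move -1, go to q1
q1 | [_]_ababbb   read _ → write b, move +1, go to q0
q0 | b[_]ababbb   read _ → write _, move -1, go to q1
q1 | [b]_ababbb   read b → write a, move +1, go to q2
q2 | a[_]ababbb   read _ → write a, move +1, go to q2
q2 | aa[a]babbb   read a → write b, move +1, go to q1
q1 | aab[b]abbb   read b → write a, move +1, go to q2
q2 | aaba[a]bbb   read a → write b, move +1, go to q1
q1 | aabab[b]bb   read b → write a, move +1, go to q2
q2 | aababa[b]b   read b → write a, move -1, go to q0
q0 | aabab[a]ab   read a → write a, move +1, go to qH
qH | aababa[a]b
The non-blank tape span at halt is aababaab.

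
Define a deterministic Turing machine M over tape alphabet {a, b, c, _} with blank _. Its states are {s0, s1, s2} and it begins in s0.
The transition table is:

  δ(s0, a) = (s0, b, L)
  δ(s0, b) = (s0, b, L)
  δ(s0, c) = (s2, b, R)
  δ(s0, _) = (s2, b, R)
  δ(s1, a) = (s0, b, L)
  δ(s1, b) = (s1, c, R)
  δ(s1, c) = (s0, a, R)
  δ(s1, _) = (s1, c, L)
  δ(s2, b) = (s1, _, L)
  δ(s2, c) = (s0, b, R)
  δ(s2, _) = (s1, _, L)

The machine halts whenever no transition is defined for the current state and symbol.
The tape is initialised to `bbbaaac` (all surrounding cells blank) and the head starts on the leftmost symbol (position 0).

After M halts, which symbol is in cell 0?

state=s0 head=0 tape=_[b]bbaaac   (s0,b)→(s0,b,L)
state=s0 head=-1 tape=[_]bbbaaac   (s0,_)→(s2,b,R)
state=s2 head=0 tape=b[b]bbaaac   (s2,b)→(s1,_,L)
state=s1 head=-1 tape=[b]_bbaaac   (s1,b)→(s1,c,R)
state=s1 head=0 tape=c[_]bbaaac   (s1,_)→(s1,c,L)
state=s1 head=-1 tape=[c]cbbaaac   (s1,c)→(s0,a,R)
state=s0 head=0 tape=a[c]bbaaac   (s0,c)→(s2,b,R)
state=s2 head=1 tape=ab[b]baaac   (s2,b)→(s1,_,L)
state=s1 head=0 tape=a[b]_baaac   (s1,b)→(s1,c,R)
state=s1 head=1 tape=ac[_]baaac   (s1,_)→(s1,c,L)
state=s1 head=0 tape=a[c]cbaaac   (s1,c)→(s0,a,R)
state=s0 head=1 tape=aa[c]baaac   (s0,c)→(s2,b,R)
state=s2 head=2 tape=aab[b]aaac   (s2,b)→(s1,_,L)
state=s1 head=1 tape=aa[b]_aaac   (s1,b)→(s1,c,R)
state=s1 head=2 tape=aac[_]aaac   (s1,_)→(s1,c,L)
state=s1 head=1 tape=aa[c]caaac   (s1,c)→(s0,a,R)
state=s0 head=2 tape=aaa[c]aaac   (s0,c)→(s2,b,R)
state=s2 head=3 tape=aaab[a]aac
Cell 0 holds a when M halts.

a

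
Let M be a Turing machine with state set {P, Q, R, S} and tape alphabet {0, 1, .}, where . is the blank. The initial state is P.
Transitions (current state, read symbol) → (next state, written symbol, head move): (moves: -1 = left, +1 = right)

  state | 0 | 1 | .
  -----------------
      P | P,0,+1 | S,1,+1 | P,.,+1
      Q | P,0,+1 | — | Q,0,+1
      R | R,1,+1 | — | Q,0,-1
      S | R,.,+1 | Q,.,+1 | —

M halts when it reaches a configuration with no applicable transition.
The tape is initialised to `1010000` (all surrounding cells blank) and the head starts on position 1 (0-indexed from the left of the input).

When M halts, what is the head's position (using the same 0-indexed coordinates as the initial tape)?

6

state=P head=1 tape=1[0]10000.   (P,0)→(P,0,+1)
state=P head=2 tape=10[1]0000.   (P,1)→(S,1,+1)
state=S head=3 tape=101[0]000.   (S,0)→(R,.,+1)
state=R head=4 tape=101.[0]00.   (R,0)→(R,1,+1)
state=R head=5 tape=101.1[0]0.   (R,0)→(R,1,+1)
state=R head=6 tape=101.11[0].   (R,0)→(R,1,+1)
state=R head=7 tape=101.111[.]   (R,.)→(Q,0,-1)
state=Q head=6 tape=101.11[1]0
At halt the head is at cell 6.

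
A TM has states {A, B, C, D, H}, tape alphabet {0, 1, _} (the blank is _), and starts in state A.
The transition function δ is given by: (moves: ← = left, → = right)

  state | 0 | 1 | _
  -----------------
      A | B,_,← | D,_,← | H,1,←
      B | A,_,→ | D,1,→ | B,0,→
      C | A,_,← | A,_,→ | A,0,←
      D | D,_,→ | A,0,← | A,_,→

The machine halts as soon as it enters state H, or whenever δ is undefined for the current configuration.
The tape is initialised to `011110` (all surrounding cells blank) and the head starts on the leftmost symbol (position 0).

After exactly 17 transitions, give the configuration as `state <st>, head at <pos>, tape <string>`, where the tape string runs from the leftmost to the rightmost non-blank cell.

state=A head=0 tape=_[0]11110   (A,0)→(B,_,←)
state=B head=-1 tape=[_]_11110   (B,_)→(B,0,→)
state=B head=0 tape=0[_]11110   (B,_)→(B,0,→)
state=B head=1 tape=00[1]1110   (B,1)→(D,1,→)
state=D head=2 tape=001[1]110   (D,1)→(A,0,←)
state=A head=1 tape=00[1]0110   (A,1)→(D,_,←)
state=D head=0 tape=0[0]_0110   (D,0)→(D,_,→)
state=D head=1 tape=0_[_]0110   (D,_)→(A,_,→)
state=A head=2 tape=0__[0]110   (A,0)→(B,_,←)
state=B head=1 tape=0_[_]_110   (B,_)→(B,0,→)
state=B head=2 tape=0_0[_]110   (B,_)→(B,0,→)
state=B head=3 tape=0_00[1]10   (B,1)→(D,1,→)
state=D head=4 tape=0_001[1]0   (D,1)→(A,0,←)
state=A head=3 tape=0_00[1]00   (A,1)→(D,_,←)
state=D head=2 tape=0_0[0]_00   (D,0)→(D,_,→)
state=D head=3 tape=0_0_[_]00   (D,_)→(A,_,→)
state=A head=4 tape=0_0__[0]0   (A,0)→(B,_,←)
state=B head=3 tape=0_0_[_]_0
After 17 steps: state B, head at 3, tape 0_0___0.

state B, head at 3, tape 0_0___0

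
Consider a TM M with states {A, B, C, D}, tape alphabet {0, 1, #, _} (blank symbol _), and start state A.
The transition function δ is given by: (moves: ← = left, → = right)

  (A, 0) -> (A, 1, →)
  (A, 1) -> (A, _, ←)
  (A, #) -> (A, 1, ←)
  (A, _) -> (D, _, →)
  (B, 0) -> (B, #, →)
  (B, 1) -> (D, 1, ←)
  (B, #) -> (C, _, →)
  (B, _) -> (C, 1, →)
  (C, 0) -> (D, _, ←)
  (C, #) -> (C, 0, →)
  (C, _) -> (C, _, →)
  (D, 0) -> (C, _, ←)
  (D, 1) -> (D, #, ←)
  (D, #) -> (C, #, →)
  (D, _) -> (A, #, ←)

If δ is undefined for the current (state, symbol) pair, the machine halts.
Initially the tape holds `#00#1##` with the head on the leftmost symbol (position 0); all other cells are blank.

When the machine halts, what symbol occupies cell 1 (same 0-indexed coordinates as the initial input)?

#

state=A head=0 tape=__[#]00#1##   (A,#)→(A,1,←)
state=A head=-1 tape=_[_]100#1##   (A,_)→(D,_,→)
state=D head=0 tape=__[1]00#1##   (D,1)→(D,#,←)
state=D head=-1 tape=_[_]#00#1##   (D,_)→(A,#,←)
state=A head=-2 tape=[_]##00#1##   (A,_)→(D,_,→)
state=D head=-1 tape=_[#]#00#1##   (D,#)→(C,#,→)
state=C head=0 tape=_#[#]00#1##   (C,#)→(C,0,→)
state=C head=1 tape=_#0[0]0#1##   (C,0)→(D,_,←)
state=D head=0 tape=_#[0]_0#1##   (D,0)→(C,_,←)
state=C head=-1 tape=_[#]__0#1##   (C,#)→(C,0,→)
state=C head=0 tape=_0[_]_0#1##   (C,_)→(C,_,→)
state=C head=1 tape=_0_[_]0#1##   (C,_)→(C,_,→)
state=C head=2 tape=_0__[0]#1##   (C,0)→(D,_,←)
state=D head=1 tape=_0_[_]_#1##   (D,_)→(A,#,←)
state=A head=0 tape=_0[_]#_#1##   (A,_)→(D,_,→)
state=D head=1 tape=_0_[#]_#1##   (D,#)→(C,#,→)
state=C head=2 tape=_0_#[_]#1##   (C,_)→(C,_,→)
state=C head=3 tape=_0_#_[#]1##   (C,#)→(C,0,→)
state=C head=4 tape=_0_#_0[1]##
Cell 1 holds # when M halts.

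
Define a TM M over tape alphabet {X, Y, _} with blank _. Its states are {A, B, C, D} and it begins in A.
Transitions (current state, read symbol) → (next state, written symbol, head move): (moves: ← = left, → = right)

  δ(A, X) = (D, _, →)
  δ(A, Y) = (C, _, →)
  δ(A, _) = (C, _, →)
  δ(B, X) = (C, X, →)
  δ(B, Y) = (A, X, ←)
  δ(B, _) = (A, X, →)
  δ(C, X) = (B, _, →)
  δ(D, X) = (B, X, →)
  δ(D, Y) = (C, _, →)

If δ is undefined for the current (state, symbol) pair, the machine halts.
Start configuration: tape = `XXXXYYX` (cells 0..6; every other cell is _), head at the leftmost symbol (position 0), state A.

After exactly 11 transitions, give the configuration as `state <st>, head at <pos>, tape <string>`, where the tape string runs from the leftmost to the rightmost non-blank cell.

state C, head at 7, tape XX___X

state=A head=0 tape=[X]XXXYYX_   (A,X)→(D,_,→)
state=D head=1 tape=_[X]XXYYX_   (D,X)→(B,X,→)
state=B head=2 tape=_X[X]XYYX_   (B,X)→(C,X,→)
state=C head=3 tape=_XX[X]YYX_   (C,X)→(B,_,→)
state=B head=4 tape=_XX_[Y]YX_   (B,Y)→(A,X,←)
state=A head=3 tape=_XX[_]XYX_   (A,_)→(C,_,→)
state=C head=4 tape=_XX_[X]YX_   (C,X)→(B,_,→)
state=B head=5 tape=_XX__[Y]X_   (B,Y)→(A,X,←)
state=A head=4 tape=_XX_[_]XX_   (A,_)→(C,_,→)
state=C head=5 tape=_XX__[X]X_   (C,X)→(B,_,→)
state=B head=6 tape=_XX___[X]_   (B,X)→(C,X,→)
state=C head=7 tape=_XX___X[_]
After 11 steps: state C, head at 7, tape XX___X.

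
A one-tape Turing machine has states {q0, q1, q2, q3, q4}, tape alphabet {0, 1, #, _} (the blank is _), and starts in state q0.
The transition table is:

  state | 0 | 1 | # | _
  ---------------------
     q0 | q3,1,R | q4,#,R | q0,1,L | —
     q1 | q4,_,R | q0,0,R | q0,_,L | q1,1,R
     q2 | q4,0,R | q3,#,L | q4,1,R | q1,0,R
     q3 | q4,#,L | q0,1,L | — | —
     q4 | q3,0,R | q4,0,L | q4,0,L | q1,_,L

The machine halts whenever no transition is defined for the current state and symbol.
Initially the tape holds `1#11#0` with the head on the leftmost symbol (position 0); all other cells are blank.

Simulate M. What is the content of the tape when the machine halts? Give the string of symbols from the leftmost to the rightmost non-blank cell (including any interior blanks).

10_001#0

q0 | __[1]#11#0   read 1 → write #, move R, go to q4
q4 | __#[#]11#0   read # → write 0, move L, go to q4
q4 | __[#]011#0   read # → write 0, move L, go to q4
q4 | _[_]0011#0   read _ → write _, move L, go to q1
q1 | [_]_0011#0   read _ → write 1, move R, go to q1
q1 | 1[_]0011#0   read _ → write 1, move R, go to q1
q1 | 11[0]011#0   read 0 → write _, move R, go to q4
q4 | 11_[0]11#0   read 0 → write 0, move R, go to q3
q3 | 11_0[1]1#0   read 1 → write 1, move L, go to q0
q0 | 11_[0]11#0   read 0 → write 1, move R, go to q3
q3 | 11_1[1]1#0   read 1 → write 1, move L, go to q0
q0 | 11_[1]11#0   read 1 → write #, move R, go to q4
q4 | 11_#[1]1#0   read 1 → write 0, move L, go to q4
q4 | 11_[#]01#0   read # → write 0, move L, go to q4
q4 | 11[_]001#0   read _ → write _, move L, go to q1
q1 | 1[1]_001#0   read 1 → write 0, move R, go to q0
q0 | 10[_]001#0
The non-blank tape span at halt is 10_001#0.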